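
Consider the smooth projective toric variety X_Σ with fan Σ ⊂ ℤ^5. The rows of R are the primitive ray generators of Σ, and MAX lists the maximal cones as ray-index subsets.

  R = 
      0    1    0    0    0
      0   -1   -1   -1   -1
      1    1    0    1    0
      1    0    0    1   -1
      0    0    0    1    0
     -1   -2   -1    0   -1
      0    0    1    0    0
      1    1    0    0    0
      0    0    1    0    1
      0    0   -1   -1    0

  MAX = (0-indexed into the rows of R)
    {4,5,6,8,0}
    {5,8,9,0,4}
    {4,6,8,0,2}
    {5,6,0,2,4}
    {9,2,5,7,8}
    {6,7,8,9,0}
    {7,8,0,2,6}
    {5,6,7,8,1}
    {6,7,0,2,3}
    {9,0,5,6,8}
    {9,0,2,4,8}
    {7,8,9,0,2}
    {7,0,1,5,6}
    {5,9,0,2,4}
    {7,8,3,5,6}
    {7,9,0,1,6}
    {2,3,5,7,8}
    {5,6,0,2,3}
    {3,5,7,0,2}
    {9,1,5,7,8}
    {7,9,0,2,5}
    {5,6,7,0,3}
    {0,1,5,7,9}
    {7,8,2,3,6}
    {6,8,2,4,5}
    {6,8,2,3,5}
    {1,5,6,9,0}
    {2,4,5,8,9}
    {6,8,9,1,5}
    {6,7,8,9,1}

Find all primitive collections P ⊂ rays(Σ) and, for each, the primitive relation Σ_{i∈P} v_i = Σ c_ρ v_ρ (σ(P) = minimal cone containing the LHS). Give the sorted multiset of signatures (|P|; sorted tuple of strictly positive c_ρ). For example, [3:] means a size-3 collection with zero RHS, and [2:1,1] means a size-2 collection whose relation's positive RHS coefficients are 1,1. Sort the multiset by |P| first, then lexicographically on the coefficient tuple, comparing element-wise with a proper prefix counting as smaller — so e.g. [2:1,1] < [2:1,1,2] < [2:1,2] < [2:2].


Minimal non-faces — 14 found among 10 rays, 30 max cones:

  {4,7}:  v_{4} + v_{7} = v_{2} — sig = [2:1]
  {1,4}:  v_{1} + v_{4} = v_{5} + v_{7} — sig = [2:1,1]
  {3,4}:  v_{3} + v_{4} = 2·v_{2} + v_{5} + v_{6} — sig = [2:1,1,2]
  {1,2}:  v_{1} + v_{2} = v_{5} + 2·v_{7} — sig = [2:1,2]
  {3,9}:  v_{3} + v_{9} = v_{5} + 2·v_{7} — sig = [2:1,2]
  {1,3}:  v_{1} + v_{3} = 2·v_{5} + v_{6} + 3·v_{7} — sig = [2:1,2,3]
  {4,6,9}:  v_{4} + v_{6} + v_{9} = 0 — sig = [3:]
  {2,6,9}:  v_{2} + v_{6} + v_{9} = v_{7} — sig = [3:1]
  {0,1,8}:  v_{0} + v_{1} + v_{8} = v_{6} + v_{9} — sig = [3:1,1]
  {0,3,8}:  v_{0} + v_{3} + v_{8} = v_{2} + v_{6} — sig = [3:1,1]
  {0,5,7,8}:  v_{0} + v_{5} + v_{7} + v_{8} = 0 — sig = [4:]
  {0,2,5,8}:  v_{0} + v_{2} + v_{5} + v_{8} = v_{4} — sig = [4:1]
  {2,5,6,7}:  v_{2} + v_{5} + v_{6} + v_{7} = v_{3} — sig = [4:1]
  {5,6,7,9}:  v_{5} + v_{6} + v_{7} + v_{9} = v_{1} — sig = [4:1]

Sorted signature multiset PRS(X):
    [2:1]
    [2:1,1]
    [2:1,1,2]
    [2:1,2]
    [2:1,2]
    [2:1,2,3]
    [3:]
    [3:1]
    [3:1,1]
    [3:1,1]
    [4:]
    [4:1]
    [4:1]
    [4:1]


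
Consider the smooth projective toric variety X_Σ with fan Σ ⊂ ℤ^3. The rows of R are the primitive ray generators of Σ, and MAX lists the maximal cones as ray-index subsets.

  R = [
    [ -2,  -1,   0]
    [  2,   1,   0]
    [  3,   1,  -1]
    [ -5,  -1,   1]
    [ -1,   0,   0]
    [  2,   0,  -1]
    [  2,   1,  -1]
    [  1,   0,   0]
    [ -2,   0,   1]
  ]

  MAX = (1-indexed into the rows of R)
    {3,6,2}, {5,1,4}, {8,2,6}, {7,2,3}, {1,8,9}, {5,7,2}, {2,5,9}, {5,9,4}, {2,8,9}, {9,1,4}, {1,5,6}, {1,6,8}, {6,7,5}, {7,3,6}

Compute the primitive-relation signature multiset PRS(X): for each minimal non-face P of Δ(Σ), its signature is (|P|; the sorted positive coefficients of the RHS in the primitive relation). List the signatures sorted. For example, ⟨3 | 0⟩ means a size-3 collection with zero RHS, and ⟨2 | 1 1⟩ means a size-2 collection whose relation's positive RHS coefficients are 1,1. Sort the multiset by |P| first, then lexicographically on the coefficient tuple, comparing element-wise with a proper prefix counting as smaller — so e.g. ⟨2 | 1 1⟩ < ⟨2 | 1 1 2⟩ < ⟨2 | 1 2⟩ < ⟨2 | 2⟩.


18 collections generate NE(X_Σ); each relation:

  P = {1,2}:  v_{1} + v_{2} = 0 ; sig = ⟨2 | 0⟩
  P = {5,8}:  v_{5} + v_{8} = 0 ; sig = ⟨2 | 0⟩
  P = {6,9}:  v_{6} + v_{9} = 0 ; sig = ⟨2 | 0⟩
  P = {3,5}:  v_{3} + v_{5} = v_{7} ; sig = ⟨2 | 1⟩
  P = {7,8}:  v_{7} + v_{8} = v_{3} ; sig = ⟨2 | 1⟩
  P = {1,3}:  v_{1} + v_{3} = v_{5} + v_{6} ; sig = ⟨2 | 1 1⟩
  P = {2,4}:  v_{2} + v_{4} = v_{5} + v_{9} ; sig = ⟨2 | 1 1⟩
  P = {3,8}:  v_{3} + v_{8} = v_{2} + v_{6} ; sig = ⟨2 | 1 1⟩
  P = {3,9}:  v_{3} + v_{9} = v_{2} + v_{5} ; sig = ⟨2 | 1 1⟩
  P = {4,6}:  v_{4} + v_{6} = v_{1} + v_{5} ; sig = ⟨2 | 1 1⟩
  P = {4,8}:  v_{4} + v_{8} = v_{1} + v_{9} ; sig = ⟨2 | 1 1⟩
  P = {1,7}:  v_{1} + v_{7} = 2·v_{5} + v_{6} ; sig = ⟨2 | 1 2⟩
  P = {7,9}:  v_{7} + v_{9} = v_{2} + 2·v_{5} ; sig = ⟨2 | 1 2⟩
  P = {3,4}:  v_{3} + v_{4} = 2·v_{5} ; sig = ⟨2 | 2⟩
  P = {4,7}:  v_{4} + v_{7} = 3·v_{5} ; sig = ⟨2 | 3⟩
  P = {1,5,9}:  v_{1} + v_{5} + v_{9} = v_{4} ; sig = ⟨3 | 1⟩
  P = {2,5,6}:  v_{2} + v_{5} + v_{6} = v_{3} ; sig = ⟨3 | 1⟩
  P = {2,6,7}:  v_{2} + v_{6} + v_{7} = 2·v_{3} ; sig = ⟨3 | 2⟩

Hence PRS(X_Σ) =
    |P|=2: 15 collections, coeffs (), (), (), (1), (1), (1,1), (1,1), (1,1), (1,1), (1,1), (1,1), (1,2), (1,2), (2), (3)
    |P|=3: 3 collections, coeffs (1), (1), (2)


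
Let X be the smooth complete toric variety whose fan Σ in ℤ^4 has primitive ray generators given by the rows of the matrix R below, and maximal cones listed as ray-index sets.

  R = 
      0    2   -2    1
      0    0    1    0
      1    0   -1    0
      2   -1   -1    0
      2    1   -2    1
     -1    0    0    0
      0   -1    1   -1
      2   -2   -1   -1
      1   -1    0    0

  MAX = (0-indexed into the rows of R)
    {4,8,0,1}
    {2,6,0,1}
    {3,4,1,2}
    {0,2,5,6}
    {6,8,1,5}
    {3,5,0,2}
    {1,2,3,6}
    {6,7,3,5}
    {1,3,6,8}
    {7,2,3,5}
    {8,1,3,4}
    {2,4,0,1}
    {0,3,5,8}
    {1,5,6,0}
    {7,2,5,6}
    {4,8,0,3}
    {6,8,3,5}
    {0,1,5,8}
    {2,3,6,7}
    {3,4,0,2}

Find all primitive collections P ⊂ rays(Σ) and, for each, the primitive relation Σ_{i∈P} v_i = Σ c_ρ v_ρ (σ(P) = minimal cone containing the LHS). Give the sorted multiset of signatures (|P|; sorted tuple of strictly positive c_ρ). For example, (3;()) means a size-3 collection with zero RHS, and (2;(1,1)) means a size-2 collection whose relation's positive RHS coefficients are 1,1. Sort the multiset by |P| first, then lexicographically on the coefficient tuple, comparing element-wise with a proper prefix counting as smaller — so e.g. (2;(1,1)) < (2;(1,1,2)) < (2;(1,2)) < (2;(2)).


The 13 primitive collections of Σ (r=9, n=4):

  • {2,8}:  v_{2} + v_{8} = v_{3} ; sig = (2;(1))
  • {1,7}:  v_{1} + v_{7} = v_{3} + v_{6} ; sig = (2;(1,1))
  • {4,5}:  v_{4} + v_{5} = v_{0} + v_{8} ; sig = (2;(1,1))
  • {7,8}:  v_{7} + v_{8} = 2·v_{3} + v_{5} + v_{6} ; sig = (2;(1,1,2))
  • {4,6}:  v_{4} + v_{6} = v_{1} + 2·v_{2} ; sig = (2;(1,2))
  • {4,7}:  v_{4} + v_{7} = 2·v_{2} + v_{3} ; sig = (2;(1,2))
  • {0,7}:  v_{0} + v_{7} = 3·v_{2} + v_{5} ; sig = (2;(1,3))
  • {1,2,5}:  v_{1} + v_{2} + v_{5} = 0 ; sig = (3;())
  • {0,1,3}:  v_{0} + v_{1} + v_{3} = v_{4} ; sig = (3;(1))
  • {0,6,8}:  v_{0} + v_{6} + v_{8} = v_{2} ; sig = (3;(1))
  • {1,3,5}:  v_{1} + v_{3} + v_{5} = v_{8} ; sig = (3;(1))
  • {0,3,6}:  v_{0} + v_{3} + v_{6} = 2·v_{2} ; sig = (3;(2))
  • {2,3,5,6}:  v_{2} + v_{3} + v_{5} + v_{6} = v_{7} ; sig = (4;(1))

Hence PRS(X_Σ) =
    (2;(1))
    (2;(1,1))
    (2;(1,1))
    (2;(1,1,2))
    (2;(1,2))
    (2;(1,2))
    (2;(1,3))
    (3;())
    (3;(1))
    (3;(1))
    (3;(1))
    (3;(2))
    (4;(1))


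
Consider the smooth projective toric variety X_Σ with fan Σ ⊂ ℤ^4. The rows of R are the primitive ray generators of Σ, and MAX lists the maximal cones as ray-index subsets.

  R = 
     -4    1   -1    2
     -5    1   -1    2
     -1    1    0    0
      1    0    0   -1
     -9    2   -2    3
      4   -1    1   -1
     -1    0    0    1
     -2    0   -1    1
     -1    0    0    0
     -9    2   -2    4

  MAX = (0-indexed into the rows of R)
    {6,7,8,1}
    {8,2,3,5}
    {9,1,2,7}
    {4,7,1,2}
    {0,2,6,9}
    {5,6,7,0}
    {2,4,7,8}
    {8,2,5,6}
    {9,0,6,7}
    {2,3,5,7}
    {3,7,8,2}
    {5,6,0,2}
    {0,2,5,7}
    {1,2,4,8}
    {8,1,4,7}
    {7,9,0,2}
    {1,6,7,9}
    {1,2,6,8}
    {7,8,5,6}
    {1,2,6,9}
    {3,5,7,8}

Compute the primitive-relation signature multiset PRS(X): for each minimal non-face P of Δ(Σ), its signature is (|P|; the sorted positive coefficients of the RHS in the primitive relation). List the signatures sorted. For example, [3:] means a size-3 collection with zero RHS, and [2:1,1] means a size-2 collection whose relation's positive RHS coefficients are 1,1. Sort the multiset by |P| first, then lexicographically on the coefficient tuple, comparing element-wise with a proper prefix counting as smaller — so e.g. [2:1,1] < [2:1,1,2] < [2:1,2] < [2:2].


The 17 primitive collections of Σ (r=10, n=4):

  • {3,6}:  v_{3} + v_{6} = 0  ⟹  sig = [2:]
  • {0,1}:  v_{0} + v_{1} = v_{9}  ⟹  sig = [2:1]
  • {0,8}:  v_{0} + v_{8} = v_{1}  ⟹  sig = [2:1]
  • {1,5}:  v_{1} + v_{5} = v_{6}  ⟹  sig = [2:1]
  • {4,5}:  v_{4} + v_{5} = v_{1}  ⟹  sig = [2:1]
  • {0,3}:  v_{0} + v_{3} = v_{2} + v_{7}  ⟹  sig = [2:1,1]
  • {5,9}:  v_{5} + v_{9} = v_{0} + v_{6}  ⟹  sig = [2:1,1]
  • {1,3}:  v_{1} + v_{3} = v_{2} + v_{7} + v_{8}  ⟹  sig = [2:1,1,1]
  • {3,9}:  v_{3} + v_{9} = v_{1} + v_{2} + v_{7}  ⟹  sig = [2:1,1,1]
  • {0,4}:  v_{0} + v_{4} = 2·v_{1} + v_{2} + v_{7}  ⟹  sig = [2:1,1,2]
  • {4,9}:  v_{4} + v_{9} = 3·v_{1} + v_{2} + v_{7}  ⟹  sig = [2:1,1,3]
  • {4,6}:  v_{4} + v_{6} = 2·v_{1}  ⟹  sig = [2:2]
  • {8,9}:  v_{8} + v_{9} = 2·v_{1}  ⟹  sig = [2:2]
  • {3,4}:  v_{3} + v_{4} = 2·v_{2} + 2·v_{7} + 2·v_{8}  ⟹  sig = [2:2,2,2]
  • {2,6,7}:  v_{2} + v_{6} + v_{7} = v_{0}  ⟹  sig = [3:1]
  • {2,5,7,8}:  v_{2} + v_{5} + v_{7} + v_{8} = 0  ⟹  sig = [4:]
  • {1,2,7,8}:  v_{1} + v_{2} + v_{7} + v_{8} = v_{4}  ⟹  sig = [4:1]

Signatures (|P|; sorted positive RHS coefficients), sorted:
    |P|=2: 14 collections, coeffs (), (1), (1), (1), (1), (1,1), (1,1), (1,1,1), (1,1,1), (1,1,2), (1,1,3), (2), (2), (2,2,2)
    |P|=3: 1 collection, coeffs (1)
    |P|=4: 2 collections, coeffs (), (1)


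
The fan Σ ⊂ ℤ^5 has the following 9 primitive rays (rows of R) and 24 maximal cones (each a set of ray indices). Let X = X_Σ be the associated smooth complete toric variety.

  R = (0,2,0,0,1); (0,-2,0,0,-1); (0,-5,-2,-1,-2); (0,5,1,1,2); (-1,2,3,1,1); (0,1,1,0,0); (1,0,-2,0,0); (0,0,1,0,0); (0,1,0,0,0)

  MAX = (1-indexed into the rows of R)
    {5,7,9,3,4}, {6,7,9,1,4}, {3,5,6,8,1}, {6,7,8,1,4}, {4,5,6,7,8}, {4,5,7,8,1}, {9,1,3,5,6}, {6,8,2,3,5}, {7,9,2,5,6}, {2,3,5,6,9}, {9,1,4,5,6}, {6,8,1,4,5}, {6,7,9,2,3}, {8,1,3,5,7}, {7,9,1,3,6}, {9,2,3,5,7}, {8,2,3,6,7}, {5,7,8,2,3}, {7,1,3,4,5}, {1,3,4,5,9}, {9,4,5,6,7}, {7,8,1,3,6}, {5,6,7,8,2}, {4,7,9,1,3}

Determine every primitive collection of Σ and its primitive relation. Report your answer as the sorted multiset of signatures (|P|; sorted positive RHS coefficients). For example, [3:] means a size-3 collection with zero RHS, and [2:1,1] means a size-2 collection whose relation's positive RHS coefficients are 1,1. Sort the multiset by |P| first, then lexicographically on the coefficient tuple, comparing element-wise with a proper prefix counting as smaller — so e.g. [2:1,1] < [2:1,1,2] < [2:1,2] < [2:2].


Σ has 8 primitive collections:

  P={1,2}:  v_{1} + v_{2} = 0 — sig = [2:]
  P={8,9}:  v_{8} + v_{9} = v_{6} — sig = [2:1]
  P={2,4}:  v_{2} + v_{4} = v_{5} + v_{7} + v_{9} — sig = [2:1,1,1]
  P={3,4,8}:  v_{3} + v_{4} + v_{8} = 0 — sig = [3:]
  P={3,4,6}:  v_{3} + v_{4} + v_{6} = v_{9} — sig = [3:1]
  P={1,5,7,9}:  v_{1} + v_{5} + v_{7} + v_{9} = v_{4} — sig = [4:1]
  P={3,5,6,7}:  v_{3} + v_{5} + v_{6} + v_{7} = v_{2} — sig = [4:1]
  P={1,5,6,7}:  v_{1} + v_{5} + v_{6} + v_{7} = v_{4} + v_{8} — sig = [4:1,1]

Hence PRS(X_Σ) =
    [2:]
    [2:1]
    [2:1,1,1]
    [3:]
    [3:1]
    [4:1]
    [4:1]
    [4:1,1]


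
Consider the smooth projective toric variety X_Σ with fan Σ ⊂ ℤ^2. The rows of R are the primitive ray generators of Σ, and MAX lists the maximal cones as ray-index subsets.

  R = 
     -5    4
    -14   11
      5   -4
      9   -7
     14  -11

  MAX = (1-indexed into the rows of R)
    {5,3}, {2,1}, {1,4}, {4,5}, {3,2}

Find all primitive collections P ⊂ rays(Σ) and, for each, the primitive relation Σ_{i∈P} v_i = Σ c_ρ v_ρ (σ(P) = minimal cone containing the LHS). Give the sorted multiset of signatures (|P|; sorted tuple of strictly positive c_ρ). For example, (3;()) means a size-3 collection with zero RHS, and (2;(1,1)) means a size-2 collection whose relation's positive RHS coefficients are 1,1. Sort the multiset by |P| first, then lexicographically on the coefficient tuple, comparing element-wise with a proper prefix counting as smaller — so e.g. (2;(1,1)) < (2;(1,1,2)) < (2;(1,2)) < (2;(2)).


5 collections generate NE(X_Σ); each relation:

  P={1,3}:  v_{1} + v_{3} = 0  →  sig = (2;())
  P={2,5}:  v_{2} + v_{5} = 0  →  sig = (2;())
  P={1,5}:  v_{1} + v_{5} = v_{4}  →  sig = (2;(1))
  P={2,4}:  v_{2} + v_{4} = v_{1}  →  sig = (2;(1))
  P={3,4}:  v_{3} + v_{4} = v_{5}  →  sig = (2;(1))

Sorted signature multiset PRS(X):
    |P|=2: 5 collections, coeffs (), (), (1), (1), (1)


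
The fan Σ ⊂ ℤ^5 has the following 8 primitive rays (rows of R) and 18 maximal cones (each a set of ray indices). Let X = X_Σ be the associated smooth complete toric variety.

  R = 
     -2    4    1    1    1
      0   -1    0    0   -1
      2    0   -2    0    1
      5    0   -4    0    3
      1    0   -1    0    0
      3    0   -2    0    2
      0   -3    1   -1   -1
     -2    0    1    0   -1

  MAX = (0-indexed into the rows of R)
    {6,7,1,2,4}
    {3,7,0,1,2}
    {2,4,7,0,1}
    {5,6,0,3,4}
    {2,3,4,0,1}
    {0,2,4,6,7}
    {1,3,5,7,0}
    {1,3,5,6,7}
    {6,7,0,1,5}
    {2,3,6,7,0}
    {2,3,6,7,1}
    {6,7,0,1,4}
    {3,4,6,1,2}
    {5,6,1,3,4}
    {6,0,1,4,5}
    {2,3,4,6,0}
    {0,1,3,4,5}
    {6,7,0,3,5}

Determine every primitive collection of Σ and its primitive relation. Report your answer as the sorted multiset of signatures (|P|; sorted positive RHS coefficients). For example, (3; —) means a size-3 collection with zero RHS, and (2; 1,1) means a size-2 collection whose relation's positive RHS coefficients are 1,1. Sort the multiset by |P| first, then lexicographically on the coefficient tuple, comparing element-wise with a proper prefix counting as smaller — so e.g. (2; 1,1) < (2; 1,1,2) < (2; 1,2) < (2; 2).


Minimal non-faces — 5 found among 8 rays, 18 max cones:

  P={2,5}:  v_{2} + v_{5} = v_{3} ; sig = (2; 1)
  P={4,5,7}:  v_{4} + v_{5} + v_{7} = v_{2} ; sig = (3; 1)
  P={3,4,7}:  v_{3} + v_{4} + v_{7} = 2·v_{2} ; sig = (3; 2)
  P={0,1,2,6}:  v_{0} + v_{1} + v_{2} + v_{6} = 0 ; sig = (4; —)
  P={0,1,3,6}:  v_{0} + v_{1} + v_{3} + v_{6} = v_{5} ; sig = (4; 1)

so the primitive-relation signature multiset is
    (2; 1)
    (3; 1)
    (3; 2)
    (4; —)
    (4; 1)


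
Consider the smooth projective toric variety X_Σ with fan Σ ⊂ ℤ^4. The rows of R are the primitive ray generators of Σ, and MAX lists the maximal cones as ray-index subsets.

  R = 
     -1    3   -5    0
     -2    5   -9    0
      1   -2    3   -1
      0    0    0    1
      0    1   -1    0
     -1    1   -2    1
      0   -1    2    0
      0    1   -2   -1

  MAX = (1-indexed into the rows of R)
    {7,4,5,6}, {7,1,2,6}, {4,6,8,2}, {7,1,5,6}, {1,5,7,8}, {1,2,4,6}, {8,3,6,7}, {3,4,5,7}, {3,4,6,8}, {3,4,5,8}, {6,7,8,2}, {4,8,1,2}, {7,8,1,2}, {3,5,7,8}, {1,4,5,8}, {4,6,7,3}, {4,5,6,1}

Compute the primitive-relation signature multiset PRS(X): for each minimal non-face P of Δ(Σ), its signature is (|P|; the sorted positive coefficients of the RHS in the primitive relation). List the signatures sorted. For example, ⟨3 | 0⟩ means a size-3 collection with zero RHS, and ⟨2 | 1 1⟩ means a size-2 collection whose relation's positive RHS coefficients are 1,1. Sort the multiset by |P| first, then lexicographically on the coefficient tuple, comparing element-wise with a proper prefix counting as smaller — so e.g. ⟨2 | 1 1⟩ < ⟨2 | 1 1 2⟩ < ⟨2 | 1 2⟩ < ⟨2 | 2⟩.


9 minimal non-faces of Δ(Σ) (on 8 rays):

  P = {1,3}:  v_{1} + v_{3} = v_{8}  ⇒ sig = ⟨2 | 1⟩
  P = {2,3}:  v_{2} + v_{3} = v_{6} + 2·v_{8}  ⇒ sig = ⟨2 | 1 2⟩
  P = {2,5}:  v_{2} + v_{5} = 2·v_{1}  ⇒ sig = ⟨2 | 2⟩
  P = {3,5,6}:  v_{3} + v_{5} + v_{6} = 0  ⇒ sig = ⟨3 | 0⟩
  P = {4,7,8}:  v_{4} + v_{7} + v_{8} = 0  ⇒ sig = ⟨3 | 0⟩
  P = {1,6,8}:  v_{1} + v_{6} + v_{8} = v_{2}  ⇒ sig = ⟨3 | 1⟩
  P = {5,6,8}:  v_{5} + v_{6} + v_{8} = v_{1}  ⇒ sig = ⟨3 | 1⟩
  P = {1,4,7}:  v_{1} + v_{4} + v_{7} = v_{5} + v_{6}  ⇒ sig = ⟨3 | 1 1⟩
  P = {2,4,7}:  v_{2} + v_{4} + v_{7} = v_{1} + v_{6}  ⇒ sig = ⟨3 | 1 1⟩

Hence PRS(X_Σ) =
[⟨2 | 1⟩, ⟨2 | 1 2⟩, ⟨2 | 2⟩, ⟨3 | 0⟩, ⟨3 | 0⟩, ⟨3 | 1⟩, ⟨3 | 1⟩, ⟨3 | 1 1⟩, ⟨3 | 1 1⟩]


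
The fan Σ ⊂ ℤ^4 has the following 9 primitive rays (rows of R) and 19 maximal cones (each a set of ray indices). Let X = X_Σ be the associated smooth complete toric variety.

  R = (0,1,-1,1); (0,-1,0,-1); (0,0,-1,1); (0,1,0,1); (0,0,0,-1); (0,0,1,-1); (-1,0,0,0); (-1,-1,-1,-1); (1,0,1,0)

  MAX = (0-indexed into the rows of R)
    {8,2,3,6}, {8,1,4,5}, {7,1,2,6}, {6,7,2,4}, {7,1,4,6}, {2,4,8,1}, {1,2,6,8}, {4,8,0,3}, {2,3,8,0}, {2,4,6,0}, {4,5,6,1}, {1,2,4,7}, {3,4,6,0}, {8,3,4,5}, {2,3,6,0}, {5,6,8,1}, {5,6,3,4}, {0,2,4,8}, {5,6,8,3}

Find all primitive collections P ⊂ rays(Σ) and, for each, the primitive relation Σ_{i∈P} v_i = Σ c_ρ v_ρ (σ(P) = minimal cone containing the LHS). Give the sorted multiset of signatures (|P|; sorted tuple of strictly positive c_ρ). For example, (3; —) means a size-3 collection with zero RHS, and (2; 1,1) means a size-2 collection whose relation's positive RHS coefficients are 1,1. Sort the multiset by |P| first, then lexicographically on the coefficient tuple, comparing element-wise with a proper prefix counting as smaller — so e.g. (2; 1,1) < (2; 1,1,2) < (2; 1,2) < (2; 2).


Δ(Σ) — 9 vertices, 12 min non-faces:

  • {1,3}:  v_{1} + v_{3} = 0  so sig = (2; —)
  • {2,5}:  v_{2} + v_{5} = 0  so sig = (2; —)
  • {7,8}:  v_{7} + v_{8} = v_{1}  so sig = (2; 1)
  • {0,1}:  v_{0} + v_{1} = v_{2} + v_{4}  so sig = (2; 1,1)
  • {0,5}:  v_{0} + v_{5} = v_{3} + v_{4}  so sig = (2; 1,1)
  • {3,7}:  v_{3} + v_{7} = v_{2} + v_{4} + v_{6}  so sig = (2; 1,1,1)
  • {5,7}:  v_{5} + v_{7} = v_{1} + v_{4} + v_{6}  so sig = (2; 1,1,1)
  • {0,7}:  v_{0} + v_{7} = 2·v_{2} + 2·v_{4} + v_{6}  so sig = (2; 1,2,2)
  • {0,6,8}:  v_{0} + v_{6} + v_{8} = v_{3}  so sig = (3; 1)
  • {2,3,4}:  v_{2} + v_{3} + v_{4} = v_{0}  so sig = (3; 1)
  • {4,6,8}:  v_{4} + v_{6} + v_{8} = v_{5}  so sig = (3; 1)
  • {1,2,4,6}:  v_{1} + v_{2} + v_{4} + v_{6} = v_{7}  so sig = (4; 1)

Sorted signature multiset PRS(X):
[(2; —), (2; —), (2; 1), (2; 1,1), (2; 1,1), (2; 1,1,1), (2; 1,1,1), (2; 1,2,2), (3; 1), (3; 1), (3; 1), (4; 1)]


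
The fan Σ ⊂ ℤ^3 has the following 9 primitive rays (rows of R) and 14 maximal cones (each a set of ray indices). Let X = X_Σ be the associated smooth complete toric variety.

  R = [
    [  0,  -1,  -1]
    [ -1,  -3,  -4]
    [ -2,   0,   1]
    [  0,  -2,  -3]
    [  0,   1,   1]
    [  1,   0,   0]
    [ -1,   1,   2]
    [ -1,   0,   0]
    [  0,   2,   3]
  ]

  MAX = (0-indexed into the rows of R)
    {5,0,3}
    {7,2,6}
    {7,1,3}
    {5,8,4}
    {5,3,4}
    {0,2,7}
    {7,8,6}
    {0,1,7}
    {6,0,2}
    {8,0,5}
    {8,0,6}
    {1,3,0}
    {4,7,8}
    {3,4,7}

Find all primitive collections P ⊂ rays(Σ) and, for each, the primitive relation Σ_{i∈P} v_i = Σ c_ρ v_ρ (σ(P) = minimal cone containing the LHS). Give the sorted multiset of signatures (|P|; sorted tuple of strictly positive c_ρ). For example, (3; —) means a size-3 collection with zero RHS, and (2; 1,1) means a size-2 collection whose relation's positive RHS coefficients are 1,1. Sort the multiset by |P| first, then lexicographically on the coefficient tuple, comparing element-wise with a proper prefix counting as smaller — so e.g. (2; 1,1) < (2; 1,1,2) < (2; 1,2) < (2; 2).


Primitive collections (18):

  P = {0,4}:  v_{0} + v_{4} = 0  →  sig = (2; —)
  P = {3,8}:  v_{3} + v_{8} = 0  →  sig = (2; —)
  P = {5,7}:  v_{5} + v_{7} = 0  →  sig = (2; —)
  P = {1,4}:  v_{1} + v_{4} = v_{3} + v_{7}  →  sig = (2; 1,1)
  P = {1,5}:  v_{1} + v_{5} = v_{0} + v_{3}  →  sig = (2; 1,1)
  P = {1,8}:  v_{1} + v_{8} = v_{0} + v_{7}  →  sig = (2; 1,1)
  P = {2,4}:  v_{2} + v_{4} = v_{6} + v_{7}  →  sig = (2; 1,1)
  P = {2,5}:  v_{2} + v_{5} = v_{0} + v_{6}  →  sig = (2; 1,1)
  P = {3,6}:  v_{3} + v_{6} = v_{0} + v_{7}  →  sig = (2; 1,1)
  P = {4,6}:  v_{4} + v_{6} = v_{7} + v_{8}  →  sig = (2; 1,1)
  P = {5,6}:  v_{5} + v_{6} = v_{0} + v_{8}  →  sig = (2; 1,1)
  P = {2,8}:  v_{2} + v_{8} = 2·v_{6}  →  sig = (2; 2)
  P = {1,6}:  v_{1} + v_{6} = 2·v_{0} + 2·v_{7}  →  sig = (2; 2,2)
  P = {2,3}:  v_{2} + v_{3} = 2·v_{0} + 2·v_{7}  →  sig = (2; 2,2)
  P = {1,2}:  v_{1} + v_{2} = 3·v_{0} + 3·v_{7}  →  sig = (2; 3,3)
  P = {0,3,7}:  v_{0} + v_{3} + v_{7} = v_{1}  →  sig = (3; 1)
  P = {0,6,7}:  v_{0} + v_{6} + v_{7} = v_{2}  →  sig = (3; 1)
  P = {0,7,8}:  v_{0} + v_{7} + v_{8} = v_{6}  →  sig = (3; 1)

so the primitive-relation signature multiset is
    |P|=2: 15 collections, coeffs (), (), (), (1,1), (1,1), (1,1), (1,1), (1,1), (1,1), (1,1), (1,1), (2), (2,2), (2,2), (3,3)
    |P|=3: 3 collections, coeffs (1), (1), (1)


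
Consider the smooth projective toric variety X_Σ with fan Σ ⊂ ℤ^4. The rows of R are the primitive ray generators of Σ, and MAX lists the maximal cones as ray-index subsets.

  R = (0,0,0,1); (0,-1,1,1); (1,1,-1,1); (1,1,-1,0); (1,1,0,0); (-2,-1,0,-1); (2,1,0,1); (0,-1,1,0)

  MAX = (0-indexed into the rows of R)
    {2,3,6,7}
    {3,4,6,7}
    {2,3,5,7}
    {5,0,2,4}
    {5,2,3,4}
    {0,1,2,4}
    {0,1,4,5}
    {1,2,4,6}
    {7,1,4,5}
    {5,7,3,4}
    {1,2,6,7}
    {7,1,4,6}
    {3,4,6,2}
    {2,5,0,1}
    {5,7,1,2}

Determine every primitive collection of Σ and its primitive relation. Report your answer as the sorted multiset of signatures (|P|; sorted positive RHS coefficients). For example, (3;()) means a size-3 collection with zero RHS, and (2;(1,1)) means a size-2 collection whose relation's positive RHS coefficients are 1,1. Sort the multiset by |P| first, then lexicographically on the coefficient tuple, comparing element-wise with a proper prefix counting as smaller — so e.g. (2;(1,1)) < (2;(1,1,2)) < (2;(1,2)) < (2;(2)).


7 minimal non-faces of Δ(Σ) (on 8 rays):

  • {5,6}:  v_{5} + v_{6} = 0  so sig = (2;())
  • {0,3}:  v_{0} + v_{3} = v_{2}  so sig = (2;(1))
  • {0,7}:  v_{0} + v_{7} = v_{1}  so sig = (2;(1))
  • {1,3}:  v_{1} + v_{3} = v_{2} + v_{7}  so sig = (2;(1,1))
  • {0,6}:  v_{0} + v_{6} = v_{1} + v_{2} + v_{4}  so sig = (2;(1,1,1))
  • {2,4,7}:  v_{2} + v_{4} + v_{7} = v_{6}  so sig = (3;(1))
  • {1,2,4,5}:  v_{1} + v_{2} + v_{4} + v_{5} = v_{0}  so sig = (4;(1))

so the primitive-relation signature multiset is
[(2;()), (2;(1)), (2;(1)), (2;(1,1)), (2;(1,1,1)), (3;(1)), (4;(1))]


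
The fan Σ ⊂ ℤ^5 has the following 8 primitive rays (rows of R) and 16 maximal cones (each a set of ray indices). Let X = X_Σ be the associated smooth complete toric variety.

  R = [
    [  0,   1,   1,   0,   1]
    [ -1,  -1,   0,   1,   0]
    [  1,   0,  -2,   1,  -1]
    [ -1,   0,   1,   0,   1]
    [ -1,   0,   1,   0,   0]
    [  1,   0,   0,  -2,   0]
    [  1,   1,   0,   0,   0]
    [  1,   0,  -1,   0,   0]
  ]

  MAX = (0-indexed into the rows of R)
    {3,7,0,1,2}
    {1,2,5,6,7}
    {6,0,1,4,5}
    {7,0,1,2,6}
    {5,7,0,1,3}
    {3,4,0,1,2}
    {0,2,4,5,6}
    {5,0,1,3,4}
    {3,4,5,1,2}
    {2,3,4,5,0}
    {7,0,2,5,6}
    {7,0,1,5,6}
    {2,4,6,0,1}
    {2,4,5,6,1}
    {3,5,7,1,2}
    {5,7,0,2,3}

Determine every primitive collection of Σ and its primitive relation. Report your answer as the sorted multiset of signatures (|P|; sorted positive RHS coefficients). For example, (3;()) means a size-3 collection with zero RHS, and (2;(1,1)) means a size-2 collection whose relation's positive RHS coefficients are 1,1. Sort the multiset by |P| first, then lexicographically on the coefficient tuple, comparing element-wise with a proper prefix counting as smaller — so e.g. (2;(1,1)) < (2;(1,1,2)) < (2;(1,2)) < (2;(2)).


3 collections generate NE(X_Σ); each relation:

  {4,7}:  v_{4} + v_{7} = 0 — sig = (2;())
  {3,6}:  v_{3} + v_{6} = v_{0} — sig = (2;(1))
  {0,1,2,5}:  v_{0} + v_{1} + v_{2} + v_{5} = v_{7} — sig = (4;(1))

Signatures (|P|; sorted positive RHS coefficients), sorted:
[(2;()), (2;(1)), (4;(1))]


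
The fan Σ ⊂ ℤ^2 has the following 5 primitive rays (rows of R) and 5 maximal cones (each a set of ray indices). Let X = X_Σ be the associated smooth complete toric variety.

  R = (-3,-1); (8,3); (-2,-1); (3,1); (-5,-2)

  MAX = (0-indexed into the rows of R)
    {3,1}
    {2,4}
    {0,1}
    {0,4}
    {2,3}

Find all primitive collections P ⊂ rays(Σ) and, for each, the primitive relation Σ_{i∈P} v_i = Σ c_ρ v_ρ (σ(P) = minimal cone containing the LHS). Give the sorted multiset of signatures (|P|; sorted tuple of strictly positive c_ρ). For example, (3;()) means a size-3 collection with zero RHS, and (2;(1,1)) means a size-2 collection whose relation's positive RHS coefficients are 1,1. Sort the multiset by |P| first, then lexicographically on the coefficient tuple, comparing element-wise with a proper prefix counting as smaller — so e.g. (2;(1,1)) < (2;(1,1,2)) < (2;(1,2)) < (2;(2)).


Δ(Σ) — 5 vertices, 5 min non-faces:

  P={0,3}:  v_{0} + v_{3} = 0  ⟹  sig = (2;())
  P={0,2}:  v_{0} + v_{2} = v_{4}  ⟹  sig = (2;(1))
  P={1,4}:  v_{1} + v_{4} = v_{3}  ⟹  sig = (2;(1))
  P={3,4}:  v_{3} + v_{4} = v_{2}  ⟹  sig = (2;(1))
  P={1,2}:  v_{1} + v_{2} = 2·v_{3}  ⟹  sig = (2;(2))

Hence PRS(X_Σ) =
    (2;())
    (2;(1))
    (2;(1))
    (2;(1))
    (2;(2))


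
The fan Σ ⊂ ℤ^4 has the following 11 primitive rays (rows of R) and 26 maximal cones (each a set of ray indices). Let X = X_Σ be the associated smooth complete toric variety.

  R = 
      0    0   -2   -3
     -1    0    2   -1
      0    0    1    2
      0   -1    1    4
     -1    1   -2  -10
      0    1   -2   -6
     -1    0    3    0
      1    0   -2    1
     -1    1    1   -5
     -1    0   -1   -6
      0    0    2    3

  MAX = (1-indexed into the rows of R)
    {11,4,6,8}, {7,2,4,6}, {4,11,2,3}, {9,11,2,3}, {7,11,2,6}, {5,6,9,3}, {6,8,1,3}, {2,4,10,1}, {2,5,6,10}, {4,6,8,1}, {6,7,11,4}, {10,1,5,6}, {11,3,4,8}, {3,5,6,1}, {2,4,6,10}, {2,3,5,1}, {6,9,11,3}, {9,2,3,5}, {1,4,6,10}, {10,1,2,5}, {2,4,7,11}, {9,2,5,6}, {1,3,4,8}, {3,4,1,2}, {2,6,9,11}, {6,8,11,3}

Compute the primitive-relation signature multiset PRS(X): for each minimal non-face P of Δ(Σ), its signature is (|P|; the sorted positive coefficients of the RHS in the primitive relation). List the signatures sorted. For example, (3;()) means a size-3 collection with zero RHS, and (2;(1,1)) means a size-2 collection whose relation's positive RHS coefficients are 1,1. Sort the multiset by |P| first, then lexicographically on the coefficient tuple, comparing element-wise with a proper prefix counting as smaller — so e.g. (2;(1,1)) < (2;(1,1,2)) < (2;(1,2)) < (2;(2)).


22 collections generate NE(X_Σ); each relation:

  P={1,11}:  v_{1} + v_{11} = 0 — sig = (2;())
  P={2,8}:  v_{2} + v_{8} = 0 — sig = (2;())
  P={4,5}:  v_{4} + v_{5} = v_{10} — sig = (2;(1))
  P={4,9}:  v_{4} + v_{9} = v_{2} — sig = (2;(1))
  P={1,9}:  v_{1} + v_{9} = v_{3} + v_{5} — sig = (2;(1,1))
  P={3,7}:  v_{3} + v_{7} = v_{2} + v_{11} — sig = (2;(1,1))
  P={3,10}:  v_{3} + v_{10} = v_{1} + v_{2} — sig = (2;(1,1))
  P={5,8}:  v_{5} + v_{8} = v_{1} + v_{6} — sig = (2;(1,1))
  P={5,11}:  v_{5} + v_{11} = v_{2} + v_{6} — sig = (2;(1,1))
  P={8,9}:  v_{8} + v_{9} = v_{3} + v_{6} — sig = (2;(1,1))
  P={9,10}:  v_{9} + v_{10} = v_{2} + v_{5} — sig = (2;(1,1))
  P={1,7}:  v_{1} + v_{7} = v_{2} + v_{4} + v_{6} — sig = (2;(1,1,1))
  P={7,8}:  v_{7} + v_{8} = v_{4} + v_{6} + v_{11} — sig = (2;(1,1,1))
  P={8,10}:  v_{8} + v_{10} = v_{1} + v_{4} + v_{6} — sig = (2;(1,1,1))
  P={10,11}:  v_{10} + v_{11} = v_{2} + v_{4} + v_{6} — sig = (2;(1,1,1))
  P={7,9}:  v_{7} + v_{9} = 2·v_{2} + v_{6} + v_{11} — sig = (2;(1,1,2))
  P={5,7}:  v_{5} + v_{7} = 2·v_{2} + v_{4} + 2·v_{6} — sig = (2;(1,2,2))
  P={7,10}:  v_{7} + v_{10} = 2·v_{2} + 2·v_{4} + 2·v_{6} — sig = (2;(2,2,2))
  P={3,4,6}:  v_{3} + v_{4} + v_{6} = 0 — sig = (3;())
  P={1,2,6}:  v_{1} + v_{2} + v_{6} = v_{5} — sig = (3;(1))
  P={2,3,6}:  v_{2} + v_{3} + v_{6} = v_{9} — sig = (3;(1))
  P={2,4,6,11}:  v_{2} + v_{4} + v_{6} + v_{11} = v_{7} — sig = (4;(1))

so the primitive-relation signature multiset is
    |P|=2: 18 collections, coeffs (), (), (1), (1), (1,1), (1,1), (1,1), (1,1), (1,1), (1,1), (1,1), (1,1,1), (1,1,1), (1,1,1), (1,1,1), (1,1,2), (1,2,2), (2,2,2)
    |P|=3: 3 collections, coeffs (), (1), (1)
    |P|=4: 1 collection, coeffs (1)


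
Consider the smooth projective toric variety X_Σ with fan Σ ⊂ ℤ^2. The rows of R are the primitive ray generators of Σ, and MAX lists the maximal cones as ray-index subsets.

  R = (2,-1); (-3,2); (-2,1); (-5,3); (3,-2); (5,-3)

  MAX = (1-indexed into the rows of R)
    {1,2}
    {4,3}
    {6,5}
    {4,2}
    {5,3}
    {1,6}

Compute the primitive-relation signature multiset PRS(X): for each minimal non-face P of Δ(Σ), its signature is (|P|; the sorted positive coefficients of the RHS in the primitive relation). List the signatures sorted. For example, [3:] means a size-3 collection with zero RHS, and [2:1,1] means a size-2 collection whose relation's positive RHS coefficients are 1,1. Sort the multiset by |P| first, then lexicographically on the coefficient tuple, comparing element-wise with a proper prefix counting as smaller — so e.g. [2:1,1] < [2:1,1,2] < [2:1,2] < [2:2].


Σ has 9 primitive collections:

  P={1,3}:  v_{1} + v_{3} = 0 — sig = [2:]
  P={2,5}:  v_{2} + v_{5} = 0 — sig = [2:]
  P={4,6}:  v_{4} + v_{6} = 0 — sig = [2:]
  P={1,4}:  v_{1} + v_{4} = v_{2} — sig = [2:1]
  P={1,5}:  v_{1} + v_{5} = v_{6} — sig = [2:1]
  P={2,3}:  v_{2} + v_{3} = v_{4} — sig = [2:1]
  P={2,6}:  v_{2} + v_{6} = v_{1} — sig = [2:1]
  P={3,6}:  v_{3} + v_{6} = v_{5} — sig = [2:1]
  P={4,5}:  v_{4} + v_{5} = v_{3} — sig = [2:1]

so the primitive-relation signature multiset is
    |P|=2: 9 collections, coeffs (), (), (), (1), (1), (1), (1), (1), (1)


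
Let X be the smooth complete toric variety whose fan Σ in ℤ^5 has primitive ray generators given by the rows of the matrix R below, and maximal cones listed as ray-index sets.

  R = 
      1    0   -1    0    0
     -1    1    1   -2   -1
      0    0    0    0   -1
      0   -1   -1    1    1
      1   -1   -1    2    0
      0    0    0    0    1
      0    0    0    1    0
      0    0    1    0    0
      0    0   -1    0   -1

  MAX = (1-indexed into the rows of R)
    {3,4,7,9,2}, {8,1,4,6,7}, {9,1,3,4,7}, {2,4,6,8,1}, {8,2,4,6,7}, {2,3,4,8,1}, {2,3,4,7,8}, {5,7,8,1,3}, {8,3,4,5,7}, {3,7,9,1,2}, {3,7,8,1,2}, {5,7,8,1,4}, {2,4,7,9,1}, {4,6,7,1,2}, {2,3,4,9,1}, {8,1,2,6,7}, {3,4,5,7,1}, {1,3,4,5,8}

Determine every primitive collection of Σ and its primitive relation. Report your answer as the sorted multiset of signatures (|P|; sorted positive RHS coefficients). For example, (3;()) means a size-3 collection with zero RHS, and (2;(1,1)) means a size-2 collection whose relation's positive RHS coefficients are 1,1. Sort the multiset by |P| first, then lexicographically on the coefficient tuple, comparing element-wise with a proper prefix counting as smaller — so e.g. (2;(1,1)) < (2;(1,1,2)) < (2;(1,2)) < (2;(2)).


|primitive collections| = 9. Relations:

  P={3,6}:  v_{3} + v_{6} = 0  →  sig = (2;())
  P={2,5}:  v_{2} + v_{5} = v_{3}  →  sig = (2;(1))
  P={8,9}:  v_{8} + v_{9} = v_{3}  →  sig = (2;(1))
  P={5,6}:  v_{5} + v_{6} = v_{1} + v_{4} + v_{7} + v_{8}  →  sig = (2;(1,1,1,1))
  P={6,9}:  v_{6} + v_{9} = v_{1} + v_{2} + v_{4} + v_{7}  →  sig = (2;(1,1,1,1))
  P={5,9}:  v_{5} + v_{9} = v_{1} + 2·v_{3} + v_{4} + v_{7}  →  sig = (2;(1,1,1,2))
  P={1,2,4,7,8}:  v_{1} + v_{2} + v_{4} + v_{7} + v_{8} = 0  →  sig = (5;())
  P={1,2,3,4,7}:  v_{1} + v_{2} + v_{3} + v_{4} + v_{7} = v_{9}  →  sig = (5;(1))
  P={1,3,4,7,8}:  v_{1} + v_{3} + v_{4} + v_{7} + v_{8} = v_{5}  →  sig = (5;(1))

Hence PRS(X_Σ) =
[(2;()), (2;(1)), (2;(1)), (2;(1,1,1,1)), (2;(1,1,1,1)), (2;(1,1,1,2)), (5;()), (5;(1)), (5;(1))]


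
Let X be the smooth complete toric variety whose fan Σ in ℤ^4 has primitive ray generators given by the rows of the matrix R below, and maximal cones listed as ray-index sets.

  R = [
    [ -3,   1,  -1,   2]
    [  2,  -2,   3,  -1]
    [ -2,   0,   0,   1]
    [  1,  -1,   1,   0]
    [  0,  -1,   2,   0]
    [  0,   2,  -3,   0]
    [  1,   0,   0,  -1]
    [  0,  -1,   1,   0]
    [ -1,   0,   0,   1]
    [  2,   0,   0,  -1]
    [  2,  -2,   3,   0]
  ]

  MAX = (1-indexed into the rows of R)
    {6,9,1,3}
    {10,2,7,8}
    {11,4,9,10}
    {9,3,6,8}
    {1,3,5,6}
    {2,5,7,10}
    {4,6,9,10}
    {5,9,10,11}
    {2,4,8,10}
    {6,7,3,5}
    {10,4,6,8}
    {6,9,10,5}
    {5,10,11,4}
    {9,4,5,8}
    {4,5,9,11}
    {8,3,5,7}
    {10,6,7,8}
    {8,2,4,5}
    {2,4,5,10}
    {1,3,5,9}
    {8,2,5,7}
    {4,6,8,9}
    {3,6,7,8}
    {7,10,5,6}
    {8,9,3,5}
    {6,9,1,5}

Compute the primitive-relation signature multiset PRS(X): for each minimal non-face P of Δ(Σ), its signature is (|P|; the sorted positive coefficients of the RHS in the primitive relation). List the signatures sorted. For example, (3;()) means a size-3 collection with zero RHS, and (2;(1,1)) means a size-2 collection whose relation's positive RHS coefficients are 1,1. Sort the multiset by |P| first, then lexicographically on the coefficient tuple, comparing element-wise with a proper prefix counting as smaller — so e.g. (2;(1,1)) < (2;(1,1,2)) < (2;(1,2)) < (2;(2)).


Primitive collections (24):

  P={3,10}:  v_{3} + v_{10} = 0  ⟹  sig = (2;())
  P={7,9}:  v_{7} + v_{9} = 0  ⟹  sig = (2;())
  P={2,6}:  v_{2} + v_{6} = v_{10}  ⟹  sig = (2;(1))
  P={1,2}:  v_{1} + v_{2} = v_{5} + v_{9}  ⟹  sig = (2;(1,1))
  P={1,8}:  v_{1} + v_{8} = v_{3} + v_{9}  ⟹  sig = (2;(1,1))
  P={2,3}:  v_{2} + v_{3} = v_{5} + v_{8}  ⟹  sig = (2;(1,1))
  P={2,9}:  v_{2} + v_{9} = v_{4} + v_{5}  ⟹  sig = (2;(1,1))
  P={3,4}:  v_{3} + v_{4} = v_{8} + v_{9}  ⟹  sig = (2;(1,1))
  P={4,7}:  v_{4} + v_{7} = v_{8} + v_{10}  ⟹  sig = (2;(1,1))
  P={1,7}:  v_{1} + v_{7} = v_{3} + v_{5} + v_{6}  ⟹  sig = (2;(1,1,1))
  P={1,10}:  v_{1} + v_{10} = v_{5} + v_{6} + v_{9}  ⟹  sig = (2;(1,1,1))
  P={3,11}:  v_{3} + v_{11} = v_{4} + v_{5} + v_{9}  ⟹  sig = (2;(1,1,1))
  P={7,11}:  v_{7} + v_{11} = v_{4} + v_{5} + v_{10}  ⟹  sig = (2;(1,1,1))
  P={1,11}:  v_{1} + v_{11} = v_{5} + 3·v_{9} + v_{10}  ⟹  sig = (2;(1,1,3))
  P={8,11}:  v_{8} + v_{11} = 2·v_{4} + v_{5}  ⟹  sig = (2;(1,2))
  P={2,11}:  v_{2} + v_{11} = 2·v_{4} + 2·v_{5} + v_{10}  ⟹  sig = (2;(1,2,2))
  P={1,4}:  v_{1} + v_{4} = 2·v_{9}  ⟹  sig = (2;(2))
  P={6,11}:  v_{6} + v_{11} = 2·v_{9} + 2·v_{10}  ⟹  sig = (2;(2,2))
  P={5,6,8}:  v_{5} + v_{6} + v_{8} = 0  ⟹  sig = (3;())
  P={5,8,10}:  v_{5} + v_{8} + v_{10} = v_{2}  ⟹  sig = (3;(1))
  P={8,9,10}:  v_{8} + v_{9} + v_{10} = v_{4}  ⟹  sig = (3;(1))
  P={4,5,6}:  v_{4} + v_{5} + v_{6} = v_{9} + v_{10}  ⟹  sig = (3;(1,1))
  P={3,5,6,9}:  v_{3} + v_{5} + v_{6} + v_{9} = v_{1}  ⟹  sig = (4;(1))
  P={4,5,9,10}:  v_{4} + v_{5} + v_{9} + v_{10} = v_{11}  ⟹  sig = (4;(1))

Sorted signature multiset PRS(X):
    (2;())
    (2;())
    (2;(1))
    (2;(1,1))
    (2;(1,1))
    (2;(1,1))
    (2;(1,1))
    (2;(1,1))
    (2;(1,1))
    (2;(1,1,1))
    (2;(1,1,1))
    (2;(1,1,1))
    (2;(1,1,1))
    (2;(1,1,3))
    (2;(1,2))
    (2;(1,2,2))
    (2;(2))
    (2;(2,2))
    (3;())
    (3;(1))
    (3;(1))
    (3;(1,1))
    (4;(1))
    (4;(1))


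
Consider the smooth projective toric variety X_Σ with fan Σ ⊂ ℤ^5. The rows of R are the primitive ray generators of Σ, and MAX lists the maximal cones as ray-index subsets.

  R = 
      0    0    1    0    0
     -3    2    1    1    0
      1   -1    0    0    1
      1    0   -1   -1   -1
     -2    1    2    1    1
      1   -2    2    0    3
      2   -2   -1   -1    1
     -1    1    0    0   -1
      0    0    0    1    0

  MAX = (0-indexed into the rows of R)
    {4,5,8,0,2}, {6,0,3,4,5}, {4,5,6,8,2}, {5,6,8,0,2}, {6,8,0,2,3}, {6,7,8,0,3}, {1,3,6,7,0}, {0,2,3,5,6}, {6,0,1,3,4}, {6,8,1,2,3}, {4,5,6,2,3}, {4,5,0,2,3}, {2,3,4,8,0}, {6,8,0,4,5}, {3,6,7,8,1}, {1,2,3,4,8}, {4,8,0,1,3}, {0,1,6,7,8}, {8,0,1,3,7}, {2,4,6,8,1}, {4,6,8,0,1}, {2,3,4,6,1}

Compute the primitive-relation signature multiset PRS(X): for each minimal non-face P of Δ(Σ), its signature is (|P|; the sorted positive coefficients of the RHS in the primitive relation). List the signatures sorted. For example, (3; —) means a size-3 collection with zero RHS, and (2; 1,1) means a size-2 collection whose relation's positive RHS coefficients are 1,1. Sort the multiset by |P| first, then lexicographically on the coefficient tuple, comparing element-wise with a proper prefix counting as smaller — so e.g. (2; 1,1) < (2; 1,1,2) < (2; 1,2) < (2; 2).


Minimal non-faces — 9 found among 9 rays, 22 max cones:

  P={2,7}:  v_{2} + v_{7} = 0 — sig = (2; —)
  P={4,7}:  v_{4} + v_{7} = v_{0} + v_{1} — sig = (2; 1,1)
  P={5,7}:  v_{5} + v_{7} = v_{0} + v_{4} + v_{6} — sig = (2; 1,1,1)
  P={1,5}:  v_{1} + v_{5} = 2·v_{4} + v_{6} — sig = (2; 1,2)
  P={0,1,2}:  v_{0} + v_{1} + v_{2} = v_{4} — sig = (3; 1)
  P={3,5,8}:  v_{3} + v_{5} + v_{8} = v_{0} + 2·v_{2} — sig = (3; 1,2)
  P={0,2,4,6}:  v_{0} + v_{2} + v_{4} + v_{6} = v_{5} — sig = (4; 1)
  P={3,4,6,8}:  v_{3} + v_{4} + v_{6} + v_{8} = v_{2} — sig = (4; 1)
  P={0,1,3,6,8}:  v_{0} + v_{1} + v_{3} + v_{6} + v_{8} = 0 — sig = (5; —)

Signatures (|P|; sorted positive RHS coefficients), sorted:
    (2; —)
    (2; 1,1)
    (2; 1,1,1)
    (2; 1,2)
    (3; 1)
    (3; 1,2)
    (4; 1)
    (4; 1)
    (5; —)


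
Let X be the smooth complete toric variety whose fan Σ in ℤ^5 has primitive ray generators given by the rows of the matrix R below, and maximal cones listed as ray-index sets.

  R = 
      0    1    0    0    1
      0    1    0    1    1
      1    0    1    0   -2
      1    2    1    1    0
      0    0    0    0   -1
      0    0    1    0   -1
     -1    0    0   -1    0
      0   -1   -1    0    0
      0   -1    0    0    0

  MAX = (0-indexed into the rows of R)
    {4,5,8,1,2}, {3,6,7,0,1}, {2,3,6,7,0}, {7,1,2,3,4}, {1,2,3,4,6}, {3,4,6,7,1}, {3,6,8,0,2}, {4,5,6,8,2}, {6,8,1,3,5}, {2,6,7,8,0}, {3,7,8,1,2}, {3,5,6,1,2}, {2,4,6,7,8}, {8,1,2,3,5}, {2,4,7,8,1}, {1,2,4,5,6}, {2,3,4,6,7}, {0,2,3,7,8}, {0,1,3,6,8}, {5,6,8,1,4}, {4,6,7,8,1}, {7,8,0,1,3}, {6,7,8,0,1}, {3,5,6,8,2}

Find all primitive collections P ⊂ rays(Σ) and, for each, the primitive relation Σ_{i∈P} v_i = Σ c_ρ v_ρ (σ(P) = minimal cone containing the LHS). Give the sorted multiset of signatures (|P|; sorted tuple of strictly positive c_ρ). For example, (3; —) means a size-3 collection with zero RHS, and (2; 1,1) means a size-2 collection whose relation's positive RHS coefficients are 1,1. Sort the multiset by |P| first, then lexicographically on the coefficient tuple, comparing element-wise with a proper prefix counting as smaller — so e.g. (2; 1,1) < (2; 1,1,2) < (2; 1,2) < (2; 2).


Σ has 9 primitive collections:

  {5,7}:  v_{5} + v_{7} = v_{4} + v_{8}  ⇒ sig = (2; 1,1)
  {0,4}:  v_{0} + v_{4} = v_{3} + v_{6} + v_{7}  ⇒ sig = (2; 1,1,1)
  {0,5}:  v_{0} + v_{5} = v_{3} + v_{6} + v_{8}  ⇒ sig = (2; 1,1,1)
  {0,1,2}:  v_{0} + v_{1} + v_{2} = v_{3}  ⇒ sig = (3; 1)
  {3,4,8}:  v_{3} + v_{4} + v_{8} = v_{1} + v_{2}  ⇒ sig = (3; 1,1)
  {3,4,5}:  v_{3} + v_{4} + v_{5} = 2·v_{1} + 2·v_{2} + v_{6}  ⇒ sig = (3; 1,2,2)
  {3,6,7,8}:  v_{3} + v_{6} + v_{7} + v_{8} = 0  ⇒ sig = (4; —)
  {1,2,6,7}:  v_{1} + v_{2} + v_{6} + v_{7} = v_{4}  ⇒ sig = (4; 1)
  {1,2,6,8}:  v_{1} + v_{2} + v_{6} + v_{8} = v_{5}  ⇒ sig = (4; 1)

Signatures (|P|; sorted positive RHS coefficients), sorted:
[(2; 1,1), (2; 1,1,1), (2; 1,1,1), (3; 1), (3; 1,1), (3; 1,2,2), (4; —), (4; 1), (4; 1)]
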